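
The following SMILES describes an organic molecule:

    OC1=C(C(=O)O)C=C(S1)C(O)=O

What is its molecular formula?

Walk through each heavy atom and fill implicit hydrogens from standard valence (C 4, N 3, O 2, S 2, halogen 1):
  atom 1: O, bond orders sum to 1 (valence 2) → 1 H
  atom 2: C, bond orders sum to 4 (valence 4) → 0 H
  atom 3: C, bond orders sum to 4 (valence 4) → 0 H
  atom 4: C, bond orders sum to 4 (valence 4) → 0 H
  atom 5: O, bond orders sum to 2 (valence 2) → 0 H
  atom 6: O, bond orders sum to 1 (valence 2) → 1 H
  atom 7: C, bond orders sum to 3 (valence 4) → 1 H
  atom 8: C, bond orders sum to 4 (valence 4) → 0 H
  atom 9: S, bond orders sum to 2 (valence 2) → 0 H
  atom 10: C, bond orders sum to 4 (valence 4) → 0 H
  atom 11: O, bond orders sum to 1 (valence 2) → 1 H
  atom 12: O, bond orders sum to 2 (valence 2) → 0 H
Totals → C:6, H:4, O:5, S:1.

C6H4O5S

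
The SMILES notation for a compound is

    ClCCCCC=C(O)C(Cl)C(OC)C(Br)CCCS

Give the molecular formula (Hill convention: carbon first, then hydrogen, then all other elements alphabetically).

Walk through each heavy atom and fill implicit hydrogens from standard valence (C 4, N 3, O 2, S 2, halogen 1):
  atom 1: Cl (halogen, monovalent) → 0 H
  atom 2: C, bond orders sum to 2 (valence 4) → 2 H
  atom 3: C, bond orders sum to 2 (valence 4) → 2 H
  atom 4: C, bond orders sum to 2 (valence 4) → 2 H
  atom 5: C, bond orders sum to 2 (valence 4) → 2 H
  atom 6: C, bond orders sum to 3 (valence 4) → 1 H
  atom 7: C, bond orders sum to 4 (valence 4) → 0 H
  atom 8: O, bond orders sum to 1 (valence 2) → 1 H
  atom 9: C, bond orders sum to 3 (valence 4) → 1 H
  atom 10: Cl (halogen, monovalent) → 0 H
  atom 11: C, bond orders sum to 3 (valence 4) → 1 H
  atom 12: O, bond orders sum to 2 (valence 2) → 0 H
  atom 13: C, bond orders sum to 1 (valence 4) → 3 H
  atom 14: C, bond orders sum to 3 (valence 4) → 1 H
  atom 15: Br (halogen, monovalent) → 0 H
  atom 16: C, bond orders sum to 2 (valence 4) → 2 H
  atom 17: C, bond orders sum to 2 (valence 4) → 2 H
  atom 18: C, bond orders sum to 2 (valence 4) → 2 H
  atom 19: S, bond orders sum to 1 (valence 2) → 1 H
Totals → C:13, H:23, Br:1, Cl:2, O:2, S:1.
In Hill order: C13H23BrCl2O2S.

C13H23BrCl2O2S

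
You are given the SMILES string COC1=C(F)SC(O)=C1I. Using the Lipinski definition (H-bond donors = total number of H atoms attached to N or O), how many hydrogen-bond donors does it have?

Donors: find every N or O and count the H atoms it carries.
  atom 2 (O): bond orders sum to 2 → 0 H
  atom 8 (O): bond orders sum to 1 → 1 H
Lipinski HBD = 1.

1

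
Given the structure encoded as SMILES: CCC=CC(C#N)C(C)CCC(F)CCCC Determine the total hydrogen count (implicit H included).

26

Walk through each heavy atom and fill implicit hydrogens from standard valence (C 4, N 3, O 2, S 2, halogen 1):
  atom 1: C, bond orders sum to 1 (valence 4) → 3 H
  atom 2: C, bond orders sum to 2 (valence 4) → 2 H
  atom 3: C, bond orders sum to 3 (valence 4) → 1 H
  atom 4: C, bond orders sum to 3 (valence 4) → 1 H
  atom 5: C, bond orders sum to 3 (valence 4) → 1 H
  atom 6: C, bond orders sum to 4 (valence 4) → 0 H
  atom 7: N, bond orders sum to 3 (valence 3) → 0 H
  atom 8: C, bond orders sum to 3 (valence 4) → 1 H
  atom 9: C, bond orders sum to 1 (valence 4) → 3 H
  atom 10: C, bond orders sum to 2 (valence 4) → 2 H
  atom 11: C, bond orders sum to 2 (valence 4) → 2 H
  atom 12: C, bond orders sum to 3 (valence 4) → 1 H
  atom 13: F (halogen, monovalent) → 0 H
  atom 14: C, bond orders sum to 2 (valence 4) → 2 H
  atom 15: C, bond orders sum to 2 (valence 4) → 2 H
  atom 16: C, bond orders sum to 2 (valence 4) → 2 H
  atom 17: C, bond orders sum to 1 (valence 4) → 3 H
Total hydrogens: 26.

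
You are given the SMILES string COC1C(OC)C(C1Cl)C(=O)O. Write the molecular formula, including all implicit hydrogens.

C7H11ClO4

Walk through each heavy atom and fill implicit hydrogens from standard valence (C 4, N 3, O 2, S 2, halogen 1):
  atom 1: C, bond orders sum to 1 (valence 4) → 3 H
  atom 2: O, bond orders sum to 2 (valence 2) → 0 H
  atom 3: C, bond orders sum to 3 (valence 4) → 1 H
  atom 4: C, bond orders sum to 3 (valence 4) → 1 H
  atom 5: O, bond orders sum to 2 (valence 2) → 0 H
  atom 6: C, bond orders sum to 1 (valence 4) → 3 H
  atom 7: C, bond orders sum to 3 (valence 4) → 1 H
  atom 8: C, bond orders sum to 3 (valence 4) → 1 H
  atom 9: Cl (halogen, monovalent) → 0 H
  atom 10: C, bond orders sum to 4 (valence 4) → 0 H
  atom 11: O, bond orders sum to 2 (valence 2) → 0 H
  atom 12: O, bond orders sum to 1 (valence 2) → 1 H
Totals → C:7, H:11, Cl:1, O:4.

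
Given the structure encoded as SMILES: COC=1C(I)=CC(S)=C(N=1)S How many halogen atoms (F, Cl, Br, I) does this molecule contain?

1

Halogen atoms appear at heavy-atom position 5 (1×I).
Other groups present: 1 ether, 2 thiol.
Halogen count: 1.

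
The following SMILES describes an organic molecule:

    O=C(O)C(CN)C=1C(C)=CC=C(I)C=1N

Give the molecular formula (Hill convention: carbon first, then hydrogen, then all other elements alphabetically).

Walk through each heavy atom and fill implicit hydrogens from standard valence (C 4, N 3, O 2, S 2, halogen 1):
  atom 1: O, bond orders sum to 2 (valence 2) → 0 H
  atom 2: C, bond orders sum to 4 (valence 4) → 0 H
  atom 3: O, bond orders sum to 1 (valence 2) → 1 H
  atom 4: C, bond orders sum to 3 (valence 4) → 1 H
  atom 5: C, bond orders sum to 2 (valence 4) → 2 H
  atom 6: N, bond orders sum to 1 (valence 3) → 2 H
  atom 7: C, bond orders sum to 4 (valence 4) → 0 H
  atom 8: C, bond orders sum to 4 (valence 4) → 0 H
  atom 9: C, bond orders sum to 1 (valence 4) → 3 H
  atom 10: C, bond orders sum to 3 (valence 4) → 1 H
  atom 11: C, bond orders sum to 3 (valence 4) → 1 H
  atom 12: C, bond orders sum to 4 (valence 4) → 0 H
  atom 13: I (halogen, monovalent) → 0 H
  atom 14: C, bond orders sum to 4 (valence 4) → 0 H
  atom 15: N, bond orders sum to 1 (valence 3) → 2 H
Totals → C:10, H:13, I:1, N:2, O:2.
In Hill order: C10H13IN2O2.

C10H13IN2O2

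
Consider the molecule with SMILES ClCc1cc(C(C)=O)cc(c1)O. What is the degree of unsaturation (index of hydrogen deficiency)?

Molecular formula: C9H9ClO2.
DoU = (2C + 2 + N − H − X) / 2, where X is the halogen count and O/S are ignored.
    = (2·9 + 2 + 0 − 9 − 1) / 2 = 10 / 2 = 5.

5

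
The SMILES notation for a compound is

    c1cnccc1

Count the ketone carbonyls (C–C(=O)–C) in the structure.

0

Scan the SMILES for the ketone motif — none present.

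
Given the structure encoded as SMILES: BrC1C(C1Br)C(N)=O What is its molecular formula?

C4H5Br2NO

Walk through each heavy atom and fill implicit hydrogens from standard valence (C 4, N 3, O 2, S 2, halogen 1):
  atom 1: Br (halogen, monovalent) → 0 H
  atom 2: C, bond orders sum to 3 (valence 4) → 1 H
  atom 3: C, bond orders sum to 3 (valence 4) → 1 H
  atom 4: C, bond orders sum to 3 (valence 4) → 1 H
  atom 5: Br (halogen, monovalent) → 0 H
  atom 6: C, bond orders sum to 4 (valence 4) → 0 H
  atom 7: N, bond orders sum to 1 (valence 3) → 2 H
  atom 8: O, bond orders sum to 2 (valence 2) → 0 H
Totals → C:4, H:5, Br:2, N:1, O:1.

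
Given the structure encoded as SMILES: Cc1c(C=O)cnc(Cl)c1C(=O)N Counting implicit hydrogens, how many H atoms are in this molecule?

Walk through each heavy atom and fill implicit hydrogens from standard valence (C 4, N 3, O 2, S 2, halogen 1); for lowercase aromatic atoms, an aromatic c carries 1 H when it has two neighbours and 0 H with three, and aromatic n carries 0 H:
  atom 1: C, bond orders sum to 1 (valence 4) → 3 H
  atom 2: aromatic c, 3 neighbours → 0 H
  atom 3: aromatic c, 3 neighbours → 0 H
  atom 4: C, bond orders sum to 3 (valence 4) → 1 H
  atom 5: O, bond orders sum to 2 (valence 2) → 0 H
  atom 6: aromatic c, 2 neighbours → 1 H
  atom 7: aromatic n, 2 neighbours → 0 H
  atom 8: aromatic c, 3 neighbours → 0 H
  atom 9: Cl (halogen, monovalent) → 0 H
  atom 10: aromatic c, 3 neighbours → 0 H
  atom 11: C, bond orders sum to 4 (valence 4) → 0 H
  atom 12: O, bond orders sum to 2 (valence 2) → 0 H
  atom 13: N, bond orders sum to 1 (valence 3) → 2 H
Total hydrogens: 7.

7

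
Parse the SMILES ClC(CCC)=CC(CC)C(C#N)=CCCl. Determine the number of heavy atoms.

15

Every atom symbol written in the SMILES (organic subset) is one heavy atom; implicit H are not written.
Heavy atoms by element → C:12, Cl:2, N:1.
Total: 15.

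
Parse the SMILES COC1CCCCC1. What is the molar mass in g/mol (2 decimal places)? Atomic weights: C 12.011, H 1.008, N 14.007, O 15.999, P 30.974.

First, the molecular formula is C7H14O (counting implicit H from valence).
  C: 7 × 12.011 = 84.077
  H: 14 × 1.008 = 14.112
  O: 1 × 15.999 = 15.999
Sum: 7×12.011 + 14×1.008 + 1×15.999 = 114.188 → 114.19 g/mol.

114.19 g/mol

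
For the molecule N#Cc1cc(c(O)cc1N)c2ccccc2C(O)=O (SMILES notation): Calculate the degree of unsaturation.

Molecular formula: C14H10N2O3.
DoU = (2C + 2 + N − H − X) / 2, where X is the halogen count and O/S are ignored.
    = (2·14 + 2 + 2 − 10 − 0) / 2 = 22 / 2 = 11.

11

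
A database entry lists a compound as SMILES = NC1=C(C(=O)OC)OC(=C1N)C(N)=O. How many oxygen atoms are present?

4

Scan the SMILES for O atoms (remember two-letter symbols like Cl and Br are single atoms).
Oxygen count: 4.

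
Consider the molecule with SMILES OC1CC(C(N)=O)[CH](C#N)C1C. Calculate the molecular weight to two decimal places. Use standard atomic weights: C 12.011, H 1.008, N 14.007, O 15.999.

168.20 g/mol

First, the molecular formula is C8H12N2O2 (counting implicit H from valence).
  C: 8 × 12.011 = 96.088
  H: 12 × 1.008 = 12.096
  N: 2 × 14.007 = 28.014
  O: 2 × 15.999 = 31.998
Sum: 8×12.011 + 12×1.008 + 2×14.007 + 2×15.999 = 168.196 → 168.20 g/mol.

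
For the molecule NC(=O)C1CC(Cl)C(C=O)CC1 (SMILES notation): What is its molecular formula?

Walk through each heavy atom and fill implicit hydrogens from standard valence (C 4, N 3, O 2, S 2, halogen 1):
  atom 1: N, bond orders sum to 1 (valence 3) → 2 H
  atom 2: C, bond orders sum to 4 (valence 4) → 0 H
  atom 3: O, bond orders sum to 2 (valence 2) → 0 H
  atom 4: C, bond orders sum to 3 (valence 4) → 1 H
  atom 5: C, bond orders sum to 2 (valence 4) → 2 H
  atom 6: C, bond orders sum to 3 (valence 4) → 1 H
  atom 7: Cl (halogen, monovalent) → 0 H
  atom 8: C, bond orders sum to 3 (valence 4) → 1 H
  atom 9: C, bond orders sum to 3 (valence 4) → 1 H
  atom 10: O, bond orders sum to 2 (valence 2) → 0 H
  atom 11: C, bond orders sum to 2 (valence 4) → 2 H
  atom 12: C, bond orders sum to 2 (valence 4) → 2 H
Totals → C:8, H:12, Cl:1, N:1, O:2.
In Hill order: C8H12ClNO2.

C8H12ClNO2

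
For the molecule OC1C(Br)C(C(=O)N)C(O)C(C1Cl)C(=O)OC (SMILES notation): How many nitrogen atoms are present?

Scan the SMILES for N atoms (remember two-letter symbols like Cl and Br are single atoms).
Nitrogen count: 1.

1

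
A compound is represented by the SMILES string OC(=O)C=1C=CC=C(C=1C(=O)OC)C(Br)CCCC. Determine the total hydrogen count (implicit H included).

17

Walk through each heavy atom and fill implicit hydrogens from standard valence (C 4, N 3, O 2, S 2, halogen 1):
  atom 1: O, bond orders sum to 1 (valence 2) → 1 H
  atom 2: C, bond orders sum to 4 (valence 4) → 0 H
  atom 3: O, bond orders sum to 2 (valence 2) → 0 H
  atom 4: C, bond orders sum to 4 (valence 4) → 0 H
  atom 5: C, bond orders sum to 3 (valence 4) → 1 H
  atom 6: C, bond orders sum to 3 (valence 4) → 1 H
  atom 7: C, bond orders sum to 3 (valence 4) → 1 H
  atom 8: C, bond orders sum to 4 (valence 4) → 0 H
  atom 9: C, bond orders sum to 4 (valence 4) → 0 H
  atom 10: C, bond orders sum to 4 (valence 4) → 0 H
  atom 11: O, bond orders sum to 2 (valence 2) → 0 H
  atom 12: O, bond orders sum to 2 (valence 2) → 0 H
  atom 13: C, bond orders sum to 1 (valence 4) → 3 H
  atom 14: C, bond orders sum to 3 (valence 4) → 1 H
  atom 15: Br (halogen, monovalent) → 0 H
  atom 16: C, bond orders sum to 2 (valence 4) → 2 H
  atom 17: C, bond orders sum to 2 (valence 4) → 2 H
  atom 18: C, bond orders sum to 2 (valence 4) → 2 H
  atom 19: C, bond orders sum to 1 (valence 4) → 3 H
Total hydrogens: 17.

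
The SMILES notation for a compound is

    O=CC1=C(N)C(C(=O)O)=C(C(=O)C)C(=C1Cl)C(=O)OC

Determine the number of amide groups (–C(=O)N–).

Scan the SMILES for the amide motif — none present.
Groups that are present: 1 aldehyde, 1 carboxylic acid, 1 ester, 1 ketone, 1 primary amine.

0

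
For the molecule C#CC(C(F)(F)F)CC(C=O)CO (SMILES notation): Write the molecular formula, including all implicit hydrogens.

Walk through each heavy atom and fill implicit hydrogens from standard valence (C 4, N 3, O 2, S 2, halogen 1):
  atom 1: C, bond orders sum to 3 (valence 4) → 1 H
  atom 2: C, bond orders sum to 4 (valence 4) → 0 H
  atom 3: C, bond orders sum to 3 (valence 4) → 1 H
  atom 4: C, bond orders sum to 4 (valence 4) → 0 H
  atom 5: F (halogen, monovalent) → 0 H
  atom 6: F (halogen, monovalent) → 0 H
  atom 7: F (halogen, monovalent) → 0 H
  atom 8: C, bond orders sum to 2 (valence 4) → 2 H
  atom 9: C, bond orders sum to 3 (valence 4) → 1 H
  atom 10: C, bond orders sum to 3 (valence 4) → 1 H
  atom 11: O, bond orders sum to 2 (valence 2) → 0 H
  atom 12: C, bond orders sum to 2 (valence 4) → 2 H
  atom 13: O, bond orders sum to 1 (valence 2) → 1 H
Totals → C:8, H:9, F:3, O:2.
In Hill order: C8H9F3O2.

C8H9F3O2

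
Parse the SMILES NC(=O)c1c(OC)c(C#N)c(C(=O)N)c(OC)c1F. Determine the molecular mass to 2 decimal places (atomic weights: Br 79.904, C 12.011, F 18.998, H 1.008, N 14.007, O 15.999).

First, the molecular formula is C11H10FN3O4 (counting implicit H from valence).
  C: 11 × 12.011 = 132.121
  F: 1 × 18.998 = 18.998
  H: 10 × 1.008 = 10.080
  N: 3 × 14.007 = 42.021
  O: 4 × 15.999 = 63.996
Sum: 11×12.011 + 1×18.998 + 10×1.008 + 3×14.007 + 4×15.999 = 267.216 → 267.22 g/mol.

267.22 g/mol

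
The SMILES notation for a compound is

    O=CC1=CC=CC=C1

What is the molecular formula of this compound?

C7H6O

Walk through each heavy atom and fill implicit hydrogens from standard valence (C 4, N 3, O 2, S 2, halogen 1):
  atom 1: O, bond orders sum to 2 (valence 2) → 0 H
  atom 2: C, bond orders sum to 3 (valence 4) → 1 H
  atom 3: C, bond orders sum to 4 (valence 4) → 0 H
  atom 4: C, bond orders sum to 3 (valence 4) → 1 H
  atom 5: C, bond orders sum to 3 (valence 4) → 1 H
  atom 6: C, bond orders sum to 3 (valence 4) → 1 H
  atom 7: C, bond orders sum to 3 (valence 4) → 1 H
  atom 8: C, bond orders sum to 3 (valence 4) → 1 H
Totals → C:7, H:6, O:1.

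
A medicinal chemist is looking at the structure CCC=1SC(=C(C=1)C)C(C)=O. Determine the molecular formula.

C9H12OS

Walk through each heavy atom and fill implicit hydrogens from standard valence (C 4, N 3, O 2, S 2, halogen 1):
  atom 1: C, bond orders sum to 1 (valence 4) → 3 H
  atom 2: C, bond orders sum to 2 (valence 4) → 2 H
  atom 3: C, bond orders sum to 4 (valence 4) → 0 H
  atom 4: S, bond orders sum to 2 (valence 2) → 0 H
  atom 5: C, bond orders sum to 4 (valence 4) → 0 H
  atom 6: C, bond orders sum to 4 (valence 4) → 0 H
  atom 7: C, bond orders sum to 3 (valence 4) → 1 H
  atom 8: C, bond orders sum to 1 (valence 4) → 3 H
  atom 9: C, bond orders sum to 4 (valence 4) → 0 H
  atom 10: C, bond orders sum to 1 (valence 4) → 3 H
  atom 11: O, bond orders sum to 2 (valence 2) → 0 H
Totals → C:9, H:12, O:1, S:1.
In Hill order: C9H12OS.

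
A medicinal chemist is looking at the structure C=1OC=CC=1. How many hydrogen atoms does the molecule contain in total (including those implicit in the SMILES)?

Walk through each heavy atom and fill implicit hydrogens from standard valence (C 4, N 3, O 2, S 2, halogen 1):
  atom 1: C, bond orders sum to 3 (valence 4) → 1 H
  atom 2: O, bond orders sum to 2 (valence 2) → 0 H
  atom 3: C, bond orders sum to 3 (valence 4) → 1 H
  atom 4: C, bond orders sum to 3 (valence 4) → 1 H
  atom 5: C, bond orders sum to 3 (valence 4) → 1 H
Total hydrogens: 4.

4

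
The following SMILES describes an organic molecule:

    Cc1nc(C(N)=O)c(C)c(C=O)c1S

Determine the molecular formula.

C9H10N2O2S

Walk through each heavy atom and fill implicit hydrogens from standard valence (C 4, N 3, O 2, S 2, halogen 1); for lowercase aromatic atoms, an aromatic c carries 1 H when it has two neighbours and 0 H with three, and aromatic n carries 0 H:
  atom 1: C, bond orders sum to 1 (valence 4) → 3 H
  atom 2: aromatic c, 3 neighbours → 0 H
  atom 3: aromatic n, 2 neighbours → 0 H
  atom 4: aromatic c, 3 neighbours → 0 H
  atom 5: C, bond orders sum to 4 (valence 4) → 0 H
  atom 6: N, bond orders sum to 1 (valence 3) → 2 H
  atom 7: O, bond orders sum to 2 (valence 2) → 0 H
  atom 8: aromatic c, 3 neighbours → 0 H
  atom 9: C, bond orders sum to 1 (valence 4) → 3 H
  atom 10: aromatic c, 3 neighbours → 0 H
  atom 11: C, bond orders sum to 3 (valence 4) → 1 H
  atom 12: O, bond orders sum to 2 (valence 2) → 0 H
  atom 13: aromatic c, 3 neighbours → 0 H
  atom 14: S, bond orders sum to 1 (valence 2) → 1 H
Totals → C:9, H:10, N:2, O:2, S:1.
In Hill order: C9H10N2O2S.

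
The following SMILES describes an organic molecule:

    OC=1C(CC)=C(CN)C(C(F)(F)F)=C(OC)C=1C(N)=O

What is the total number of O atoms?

Scan the SMILES for O atoms (remember two-letter symbols like Cl and Br are single atoms).
Oxygen count: 3.

3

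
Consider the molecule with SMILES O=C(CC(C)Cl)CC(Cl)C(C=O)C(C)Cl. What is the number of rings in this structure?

0

In SMILES, each pair of matching ring-closure digits denotes one ring-closing bond; the number of such bonds equals the number of independent rings.
Ring-closure bonds here: 0.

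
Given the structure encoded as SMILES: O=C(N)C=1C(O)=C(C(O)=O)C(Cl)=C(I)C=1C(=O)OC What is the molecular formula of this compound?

C10H7ClINO6

Walk through each heavy atom and fill implicit hydrogens from standard valence (C 4, N 3, O 2, S 2, halogen 1):
  atom 1: O, bond orders sum to 2 (valence 2) → 0 H
  atom 2: C, bond orders sum to 4 (valence 4) → 0 H
  atom 3: N, bond orders sum to 1 (valence 3) → 2 H
  atom 4: C, bond orders sum to 4 (valence 4) → 0 H
  atom 5: C, bond orders sum to 4 (valence 4) → 0 H
  atom 6: O, bond orders sum to 1 (valence 2) → 1 H
  atom 7: C, bond orders sum to 4 (valence 4) → 0 H
  atom 8: C, bond orders sum to 4 (valence 4) → 0 H
  atom 9: O, bond orders sum to 1 (valence 2) → 1 H
  atom 10: O, bond orders sum to 2 (valence 2) → 0 H
  atom 11: C, bond orders sum to 4 (valence 4) → 0 H
  atom 12: Cl (halogen, monovalent) → 0 H
  atom 13: C, bond orders sum to 4 (valence 4) → 0 H
  atom 14: I (halogen, monovalent) → 0 H
  atom 15: C, bond orders sum to 4 (valence 4) → 0 H
  atom 16: C, bond orders sum to 4 (valence 4) → 0 H
  atom 17: O, bond orders sum to 2 (valence 2) → 0 H
  atom 18: O, bond orders sum to 2 (valence 2) → 0 H
  atom 19: C, bond orders sum to 1 (valence 4) → 3 H
Totals → C:10, H:7, Cl:1, I:1, N:1, O:6.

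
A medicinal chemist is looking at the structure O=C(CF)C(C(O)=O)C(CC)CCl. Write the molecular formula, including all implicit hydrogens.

Walk through each heavy atom and fill implicit hydrogens from standard valence (C 4, N 3, O 2, S 2, halogen 1):
  atom 1: O, bond orders sum to 2 (valence 2) → 0 H
  atom 2: C, bond orders sum to 4 (valence 4) → 0 H
  atom 3: C, bond orders sum to 2 (valence 4) → 2 H
  atom 4: F (halogen, monovalent) → 0 H
  atom 5: C, bond orders sum to 3 (valence 4) → 1 H
  atom 6: C, bond orders sum to 4 (valence 4) → 0 H
  atom 7: O, bond orders sum to 1 (valence 2) → 1 H
  atom 8: O, bond orders sum to 2 (valence 2) → 0 H
  atom 9: C, bond orders sum to 3 (valence 4) → 1 H
  atom 10: C, bond orders sum to 2 (valence 4) → 2 H
  atom 11: C, bond orders sum to 1 (valence 4) → 3 H
  atom 12: C, bond orders sum to 2 (valence 4) → 2 H
  atom 13: Cl (halogen, monovalent) → 0 H
Totals → C:8, H:12, Cl:1, F:1, O:3.

C8H12ClFO3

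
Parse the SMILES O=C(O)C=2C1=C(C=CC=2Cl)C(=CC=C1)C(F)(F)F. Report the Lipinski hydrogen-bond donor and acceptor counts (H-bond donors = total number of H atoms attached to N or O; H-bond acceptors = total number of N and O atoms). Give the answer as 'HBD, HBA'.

1, 2

Donors: find every N or O and count the H atoms it carries.
  atom 1 (O): bond orders sum to 2 → 0 H
  atom 3 (O): bond orders sum to 1 → 1 H
Lipinski HBD = 1.
Acceptors: N atoms = 0, O atoms = 2 → HBA = 2.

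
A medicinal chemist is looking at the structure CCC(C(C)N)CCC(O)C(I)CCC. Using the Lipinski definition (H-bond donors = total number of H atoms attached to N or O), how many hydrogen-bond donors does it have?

Donors: find every N or O and count the H atoms it carries.
  atom 6 (N): bond orders sum to 1 → 2 H
  atom 10 (O): bond orders sum to 1 → 1 H
Lipinski HBD = 3.

3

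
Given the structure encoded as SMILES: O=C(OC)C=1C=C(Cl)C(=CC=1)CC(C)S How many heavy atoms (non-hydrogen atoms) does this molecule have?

15

Every atom symbol written in the SMILES (organic subset) is one heavy atom; implicit H are not written.
Heavy atoms by element → C:11, Cl:1, O:2, S:1.
Total: 15.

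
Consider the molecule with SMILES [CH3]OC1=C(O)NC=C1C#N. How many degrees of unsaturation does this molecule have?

Molecular formula: C6H6N2O2.
DoU = (2C + 2 + N − H − X) / 2, where X is the halogen count and O/S are ignored.
    = (2·6 + 2 + 2 − 6 − 0) / 2 = 10 / 2 = 5.

5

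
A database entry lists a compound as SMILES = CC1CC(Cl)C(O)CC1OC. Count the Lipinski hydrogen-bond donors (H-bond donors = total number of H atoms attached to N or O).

Donors: find every N or O and count the H atoms it carries.
  atom 7 (O): bond orders sum to 1 → 1 H
  atom 10 (O): bond orders sum to 2 → 0 H
Lipinski HBD = 1.

1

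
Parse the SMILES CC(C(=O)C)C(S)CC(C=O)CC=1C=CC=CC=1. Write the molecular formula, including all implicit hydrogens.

Walk through each heavy atom and fill implicit hydrogens from standard valence (C 4, N 3, O 2, S 2, halogen 1):
  atom 1: C, bond orders sum to 1 (valence 4) → 3 H
  atom 2: C, bond orders sum to 3 (valence 4) → 1 H
  atom 3: C, bond orders sum to 4 (valence 4) → 0 H
  atom 4: O, bond orders sum to 2 (valence 2) → 0 H
  atom 5: C, bond orders sum to 1 (valence 4) → 3 H
  atom 6: C, bond orders sum to 3 (valence 4) → 1 H
  atom 7: S, bond orders sum to 1 (valence 2) → 1 H
  atom 8: C, bond orders sum to 2 (valence 4) → 2 H
  atom 9: C, bond orders sum to 3 (valence 4) → 1 H
  atom 10: C, bond orders sum to 3 (valence 4) → 1 H
  atom 11: O, bond orders sum to 2 (valence 2) → 0 H
  atom 12: C, bond orders sum to 2 (valence 4) → 2 H
  atom 13: C, bond orders sum to 4 (valence 4) → 0 H
  atom 14: C, bond orders sum to 3 (valence 4) → 1 H
  atom 15: C, bond orders sum to 3 (valence 4) → 1 H
  atom 16: C, bond orders sum to 3 (valence 4) → 1 H
  atom 17: C, bond orders sum to 3 (valence 4) → 1 H
  atom 18: C, bond orders sum to 3 (valence 4) → 1 H
Totals → C:15, H:20, O:2, S:1.
In Hill order: C15H20O2S.

C15H20O2S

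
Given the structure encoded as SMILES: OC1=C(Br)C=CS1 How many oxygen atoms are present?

1

Scan the SMILES for O atoms (remember two-letter symbols like Cl and Br are single atoms).
Oxygen count: 1.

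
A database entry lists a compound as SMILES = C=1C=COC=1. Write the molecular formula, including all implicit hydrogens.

C4H4O

Walk through each heavy atom and fill implicit hydrogens from standard valence (C 4, N 3, O 2, S 2, halogen 1):
  atom 1: C, bond orders sum to 3 (valence 4) → 1 H
  atom 2: C, bond orders sum to 3 (valence 4) → 1 H
  atom 3: C, bond orders sum to 3 (valence 4) → 1 H
  atom 4: O, bond orders sum to 2 (valence 2) → 0 H
  atom 5: C, bond orders sum to 3 (valence 4) → 1 H
Totals → C:4, H:4, O:1.
In Hill order: C4H4O.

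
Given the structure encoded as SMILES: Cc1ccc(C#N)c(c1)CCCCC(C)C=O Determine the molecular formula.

C15H19NO

Walk through each heavy atom and fill implicit hydrogens from standard valence (C 4, N 3, O 2, S 2, halogen 1); for lowercase aromatic atoms, an aromatic c carries 1 H when it has two neighbours and 0 H with three, and aromatic n carries 0 H:
  atom 1: C, bond orders sum to 1 (valence 4) → 3 H
  atom 2: aromatic c, 3 neighbours → 0 H
  atom 3: aromatic c, 2 neighbours → 1 H
  atom 4: aromatic c, 2 neighbours → 1 H
  atom 5: aromatic c, 3 neighbours → 0 H
  atom 6: C, bond orders sum to 4 (valence 4) → 0 H
  atom 7: N, bond orders sum to 3 (valence 3) → 0 H
  atom 8: aromatic c, 3 neighbours → 0 H
  atom 9: aromatic c, 2 neighbours → 1 H
  atom 10: C, bond orders sum to 2 (valence 4) → 2 H
  atom 11: C, bond orders sum to 2 (valence 4) → 2 H
  atom 12: C, bond orders sum to 2 (valence 4) → 2 H
  atom 13: C, bond orders sum to 2 (valence 4) → 2 H
  atom 14: C, bond orders sum to 3 (valence 4) → 1 H
  atom 15: C, bond orders sum to 1 (valence 4) → 3 H
  atom 16: C, bond orders sum to 3 (valence 4) → 1 H
  atom 17: O, bond orders sum to 2 (valence 2) → 0 H
Totals → C:15, H:19, N:1, O:1.
In Hill order: C15H19NO.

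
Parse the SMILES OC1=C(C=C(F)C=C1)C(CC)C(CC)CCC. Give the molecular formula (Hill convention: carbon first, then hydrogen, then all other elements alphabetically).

Walk through each heavy atom and fill implicit hydrogens from standard valence (C 4, N 3, O 2, S 2, halogen 1):
  atom 1: O, bond orders sum to 1 (valence 2) → 1 H
  atom 2: C, bond orders sum to 4 (valence 4) → 0 H
  atom 3: C, bond orders sum to 4 (valence 4) → 0 H
  atom 4: C, bond orders sum to 3 (valence 4) → 1 H
  atom 5: C, bond orders sum to 4 (valence 4) → 0 H
  atom 6: F (halogen, monovalent) → 0 H
  atom 7: C, bond orders sum to 3 (valence 4) → 1 H
  atom 8: C, bond orders sum to 3 (valence 4) → 1 H
  atom 9: C, bond orders sum to 3 (valence 4) → 1 H
  atom 10: C, bond orders sum to 2 (valence 4) → 2 H
  atom 11: C, bond orders sum to 1 (valence 4) → 3 H
  atom 12: C, bond orders sum to 3 (valence 4) → 1 H
  atom 13: C, bond orders sum to 2 (valence 4) → 2 H
  atom 14: C, bond orders sum to 1 (valence 4) → 3 H
  atom 15: C, bond orders sum to 2 (valence 4) → 2 H
  atom 16: C, bond orders sum to 2 (valence 4) → 2 H
  atom 17: C, bond orders sum to 1 (valence 4) → 3 H
Totals → C:15, H:23, F:1, O:1.

C15H23FO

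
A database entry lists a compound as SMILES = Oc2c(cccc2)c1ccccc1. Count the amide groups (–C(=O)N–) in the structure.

Scan the SMILES for the amide motif — none present.
Groups that are present: 1 hydroxyl.

0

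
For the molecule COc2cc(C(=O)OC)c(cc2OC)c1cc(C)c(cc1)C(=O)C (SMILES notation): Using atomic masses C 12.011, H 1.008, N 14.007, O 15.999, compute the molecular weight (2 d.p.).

First, the molecular formula is C19H20O5 (counting implicit H from valence).
  C: 19 × 12.011 = 228.209
  H: 20 × 1.008 = 20.160
  O: 5 × 15.999 = 79.995
Sum: 19×12.011 + 20×1.008 + 5×15.999 = 328.364 → 328.36 g/mol.

328.36 g/mol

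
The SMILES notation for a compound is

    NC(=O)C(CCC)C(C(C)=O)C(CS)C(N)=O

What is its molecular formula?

Walk through each heavy atom and fill implicit hydrogens from standard valence (C 4, N 3, O 2, S 2, halogen 1):
  atom 1: N, bond orders sum to 1 (valence 3) → 2 H
  atom 2: C, bond orders sum to 4 (valence 4) → 0 H
  atom 3: O, bond orders sum to 2 (valence 2) → 0 H
  atom 4: C, bond orders sum to 3 (valence 4) → 1 H
  atom 5: C, bond orders sum to 2 (valence 4) → 2 H
  atom 6: C, bond orders sum to 2 (valence 4) → 2 H
  atom 7: C, bond orders sum to 1 (valence 4) → 3 H
  atom 8: C, bond orders sum to 3 (valence 4) → 1 H
  atom 9: C, bond orders sum to 4 (valence 4) → 0 H
  atom 10: C, bond orders sum to 1 (valence 4) → 3 H
  atom 11: O, bond orders sum to 2 (valence 2) → 0 H
  atom 12: C, bond orders sum to 3 (valence 4) → 1 H
  atom 13: C, bond orders sum to 2 (valence 4) → 2 H
  atom 14: S, bond orders sum to 1 (valence 2) → 1 H
  atom 15: C, bond orders sum to 4 (valence 4) → 0 H
  atom 16: N, bond orders sum to 1 (valence 3) → 2 H
  atom 17: O, bond orders sum to 2 (valence 2) → 0 H
Totals → C:11, H:20, N:2, O:3, S:1.
In Hill order: C11H20N2O3S.

C11H20N2O3S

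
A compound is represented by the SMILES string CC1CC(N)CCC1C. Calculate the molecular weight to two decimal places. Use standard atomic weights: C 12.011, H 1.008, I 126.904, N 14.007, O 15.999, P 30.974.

First, the molecular formula is C8H17N (counting implicit H from valence).
  C: 8 × 12.011 = 96.088
  H: 17 × 1.008 = 17.136
  N: 1 × 14.007 = 14.007
Sum: 8×12.011 + 17×1.008 + 1×14.007 = 127.231 → 127.23 g/mol.

127.23 g/mol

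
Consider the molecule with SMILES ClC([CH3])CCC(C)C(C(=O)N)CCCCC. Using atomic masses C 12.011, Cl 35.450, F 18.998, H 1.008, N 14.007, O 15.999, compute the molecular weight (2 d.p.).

247.81 g/mol

First, the molecular formula is C13H26ClNO (counting implicit H from valence).
  C: 13 × 12.011 = 156.143
  Cl: 1 × 35.450 = 35.450
  H: 26 × 1.008 = 26.208
  N: 1 × 14.007 = 14.007
  O: 1 × 15.999 = 15.999
Sum: 13×12.011 + 1×35.450 + 26×1.008 + 1×14.007 + 1×15.999 = 247.807 → 247.81 g/mol.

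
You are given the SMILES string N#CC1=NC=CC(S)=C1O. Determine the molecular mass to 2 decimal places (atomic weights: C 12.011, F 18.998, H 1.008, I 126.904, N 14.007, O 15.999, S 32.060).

152.17 g/mol

First, the molecular formula is C6H4N2OS (counting implicit H from valence).
  C: 6 × 12.011 = 72.066
  H: 4 × 1.008 = 4.032
  N: 2 × 14.007 = 28.014
  O: 1 × 15.999 = 15.999
  S: 1 × 32.060 = 32.060
Sum: 6×12.011 + 4×1.008 + 2×14.007 + 1×15.999 + 1×32.060 = 152.171 → 152.17 g/mol.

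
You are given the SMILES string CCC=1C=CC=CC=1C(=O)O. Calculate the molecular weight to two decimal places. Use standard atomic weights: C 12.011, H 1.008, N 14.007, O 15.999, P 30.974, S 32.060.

150.18 g/mol

First, the molecular formula is C9H10O2 (counting implicit H from valence).
  C: 9 × 12.011 = 108.099
  H: 10 × 1.008 = 10.080
  O: 2 × 15.999 = 31.998
Sum: 9×12.011 + 10×1.008 + 2×15.999 = 150.177 → 150.18 g/mol.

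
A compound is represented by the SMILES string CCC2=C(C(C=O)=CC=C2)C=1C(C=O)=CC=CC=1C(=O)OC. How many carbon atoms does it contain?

18

Count every carbon token in the SMILES (each C, including those in ring-closure positions and inside branches).
Carbon count: 18.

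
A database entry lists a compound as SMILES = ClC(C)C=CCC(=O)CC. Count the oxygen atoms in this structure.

Scan the SMILES for O atoms (remember two-letter symbols like Cl and Br are single atoms).
Oxygen count: 1.

1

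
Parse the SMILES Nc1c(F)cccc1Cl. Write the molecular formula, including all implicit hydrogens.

Walk through each heavy atom and fill implicit hydrogens from standard valence (C 4, N 3, O 2, S 2, halogen 1); for lowercase aromatic atoms, an aromatic c carries 1 H when it has two neighbours and 0 H with three, and aromatic n carries 0 H:
  atom 1: N, bond orders sum to 1 (valence 3) → 2 H
  atom 2: aromatic c, 3 neighbours → 0 H
  atom 3: aromatic c, 3 neighbours → 0 H
  atom 4: F (halogen, monovalent) → 0 H
  atom 5: aromatic c, 2 neighbours → 1 H
  atom 6: aromatic c, 2 neighbours → 1 H
  atom 7: aromatic c, 2 neighbours → 1 H
  atom 8: aromatic c, 3 neighbours → 0 H
  atom 9: Cl (halogen, monovalent) → 0 H
Totals → C:6, H:5, Cl:1, F:1, N:1.
In Hill order: C6H5ClFN.

C6H5ClFN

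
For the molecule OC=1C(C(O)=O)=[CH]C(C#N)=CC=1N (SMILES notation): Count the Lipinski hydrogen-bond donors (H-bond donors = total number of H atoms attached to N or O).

Donors: find every N or O and count the H atoms it carries.
  atom 1 (O): bond orders sum to 1 → 1 H
  atom 5 (O): bond orders sum to 1 → 1 H
  atom 6 (O): bond orders sum to 2 → 0 H
  atom 10 (N): bond orders sum to 3 → 0 H
  atom 13 (N): bond orders sum to 1 → 2 H
Lipinski HBD = 4.

4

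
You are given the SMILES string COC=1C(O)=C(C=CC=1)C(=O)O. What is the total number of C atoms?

Count every carbon token in the SMILES (each C, including those in ring-closure positions and inside branches).
Carbon count: 8.

8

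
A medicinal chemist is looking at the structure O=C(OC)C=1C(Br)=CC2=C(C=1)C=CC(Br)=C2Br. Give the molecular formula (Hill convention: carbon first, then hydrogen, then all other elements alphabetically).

Walk through each heavy atom and fill implicit hydrogens from standard valence (C 4, N 3, O 2, S 2, halogen 1):
  atom 1: O, bond orders sum to 2 (valence 2) → 0 H
  atom 2: C, bond orders sum to 4 (valence 4) → 0 H
  atom 3: O, bond orders sum to 2 (valence 2) → 0 H
  atom 4: C, bond orders sum to 1 (valence 4) → 3 H
  atom 5: C, bond orders sum to 4 (valence 4) → 0 H
  atom 6: C, bond orders sum to 4 (valence 4) → 0 H
  atom 7: Br (halogen, monovalent) → 0 H
  atom 8: C, bond orders sum to 3 (valence 4) → 1 H
  atom 9: C, bond orders sum to 4 (valence 4) → 0 H
  atom 10: C, bond orders sum to 4 (valence 4) → 0 H
  atom 11: C, bond orders sum to 3 (valence 4) → 1 H
  atom 12: C, bond orders sum to 3 (valence 4) → 1 H
  atom 13: C, bond orders sum to 3 (valence 4) → 1 H
  atom 14: C, bond orders sum to 4 (valence 4) → 0 H
  atom 15: Br (halogen, monovalent) → 0 H
  atom 16: C, bond orders sum to 4 (valence 4) → 0 H
  atom 17: Br (halogen, monovalent) → 0 H
Totals → C:12, H:7, Br:3, O:2.

C12H7Br3O2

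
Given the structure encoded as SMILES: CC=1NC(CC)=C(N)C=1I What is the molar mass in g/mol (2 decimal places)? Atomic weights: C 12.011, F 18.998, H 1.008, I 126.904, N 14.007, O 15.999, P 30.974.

First, the molecular formula is C7H11IN2 (counting implicit H from valence).
  C: 7 × 12.011 = 84.077
  H: 11 × 1.008 = 11.088
  I: 1 × 126.904 = 126.904
  N: 2 × 14.007 = 28.014
Sum: 7×12.011 + 11×1.008 + 1×126.904 + 2×14.007 = 250.083 → 250.08 g/mol.

250.08 g/mol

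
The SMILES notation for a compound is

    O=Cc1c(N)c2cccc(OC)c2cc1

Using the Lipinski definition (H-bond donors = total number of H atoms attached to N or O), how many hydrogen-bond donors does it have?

Donors: find every N or O and count the H atoms it carries.
  atom 1 (O): bond orders sum to 2 → 0 H
  atom 5 (N): bond orders sum to 1 → 2 H
  atom 11 (O): bond orders sum to 2 → 0 H
Lipinski HBD = 2.

2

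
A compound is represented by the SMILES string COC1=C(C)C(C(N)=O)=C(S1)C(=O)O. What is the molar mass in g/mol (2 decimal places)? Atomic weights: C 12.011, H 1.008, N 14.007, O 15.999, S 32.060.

215.22 g/mol

First, the molecular formula is C8H9NO4S (counting implicit H from valence).
  C: 8 × 12.011 = 96.088
  H: 9 × 1.008 = 9.072
  N: 1 × 14.007 = 14.007
  O: 4 × 15.999 = 63.996
  S: 1 × 32.060 = 32.060
Sum: 8×12.011 + 9×1.008 + 1×14.007 + 4×15.999 + 1×32.060 = 215.223 → 215.22 g/mol.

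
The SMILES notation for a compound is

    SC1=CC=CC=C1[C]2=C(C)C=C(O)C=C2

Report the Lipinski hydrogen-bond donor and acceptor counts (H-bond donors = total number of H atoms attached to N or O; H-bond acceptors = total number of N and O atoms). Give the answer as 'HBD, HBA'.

1, 1

Donors: find every N or O and count the H atoms it carries.
  atom 13 (O): bond orders sum to 1 → 1 H
Lipinski HBD = 1.
Acceptors: N atoms = 0, O atoms = 1 → HBA = 1.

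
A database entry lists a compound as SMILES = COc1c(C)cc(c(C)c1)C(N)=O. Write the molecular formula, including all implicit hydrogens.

C10H13NO2

Walk through each heavy atom and fill implicit hydrogens from standard valence (C 4, N 3, O 2, S 2, halogen 1); for lowercase aromatic atoms, an aromatic c carries 1 H when it has two neighbours and 0 H with three, and aromatic n carries 0 H:
  atom 1: C, bond orders sum to 1 (valence 4) → 3 H
  atom 2: O, bond orders sum to 2 (valence 2) → 0 H
  atom 3: aromatic c, 3 neighbours → 0 H
  atom 4: aromatic c, 3 neighbours → 0 H
  atom 5: C, bond orders sum to 1 (valence 4) → 3 H
  atom 6: aromatic c, 2 neighbours → 1 H
  atom 7: aromatic c, 3 neighbours → 0 H
  atom 8: aromatic c, 3 neighbours → 0 H
  atom 9: C, bond orders sum to 1 (valence 4) → 3 H
  atom 10: aromatic c, 2 neighbours → 1 H
  atom 11: C, bond orders sum to 4 (valence 4) → 0 H
  atom 12: N, bond orders sum to 1 (valence 3) → 2 H
  atom 13: O, bond orders sum to 2 (valence 2) → 0 H
Totals → C:10, H:13, N:1, O:2.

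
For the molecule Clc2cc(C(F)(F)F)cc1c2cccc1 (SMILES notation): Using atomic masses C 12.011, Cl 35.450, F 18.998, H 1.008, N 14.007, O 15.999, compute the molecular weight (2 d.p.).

230.61 g/mol

First, the molecular formula is C11H6ClF3 (counting implicit H from valence).
  C: 11 × 12.011 = 132.121
  Cl: 1 × 35.450 = 35.450
  F: 3 × 18.998 = 56.994
  H: 6 × 1.008 = 6.048
Sum: 11×12.011 + 1×35.450 + 3×18.998 + 6×1.008 = 230.613 → 230.61 g/mol.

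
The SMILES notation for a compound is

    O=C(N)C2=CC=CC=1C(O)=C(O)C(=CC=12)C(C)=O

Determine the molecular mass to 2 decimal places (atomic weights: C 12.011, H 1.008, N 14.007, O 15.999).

245.23 g/mol

First, the molecular formula is C13H11NO4 (counting implicit H from valence).
  C: 13 × 12.011 = 156.143
  H: 11 × 1.008 = 11.088
  N: 1 × 14.007 = 14.007
  O: 4 × 15.999 = 63.996
Sum: 13×12.011 + 11×1.008 + 1×14.007 + 4×15.999 = 245.234 → 245.23 g/mol.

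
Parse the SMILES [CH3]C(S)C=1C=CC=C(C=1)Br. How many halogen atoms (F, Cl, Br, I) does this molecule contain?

Halogen atoms appear at heavy-atom position 10 (1×Br).
Other groups present: 1 thiol.
Halogen count: 1.

1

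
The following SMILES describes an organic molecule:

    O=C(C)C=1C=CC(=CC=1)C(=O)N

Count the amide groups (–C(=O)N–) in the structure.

1

The amide motif appears at heavy-atom position 10 in the SMILES.
Other groups present: 1 ketone.
Amide count: 1.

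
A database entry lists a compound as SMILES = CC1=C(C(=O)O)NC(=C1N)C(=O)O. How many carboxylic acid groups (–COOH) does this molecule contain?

The carboxylic acid motif appears at heavy-atom positions 4, 11 in the SMILES.
Other groups present: 1 primary amine.
Carboxylic acid count: 2.

2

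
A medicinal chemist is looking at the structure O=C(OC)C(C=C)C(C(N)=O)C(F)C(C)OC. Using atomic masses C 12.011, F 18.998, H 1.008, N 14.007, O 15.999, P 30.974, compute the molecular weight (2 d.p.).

247.27 g/mol

First, the molecular formula is C11H18FNO4 (counting implicit H from valence).
  C: 11 × 12.011 = 132.121
  F: 1 × 18.998 = 18.998
  H: 18 × 1.008 = 18.144
  N: 1 × 14.007 = 14.007
  O: 4 × 15.999 = 63.996
Sum: 11×12.011 + 1×18.998 + 18×1.008 + 1×14.007 + 4×15.999 = 247.266 → 247.27 g/mol.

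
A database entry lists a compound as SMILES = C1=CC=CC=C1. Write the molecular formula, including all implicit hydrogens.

C6H6

Walk through each heavy atom and fill implicit hydrogens from standard valence (C 4, N 3, O 2, S 2, halogen 1):
  atom 1: C, bond orders sum to 3 (valence 4) → 1 H
  atom 2: C, bond orders sum to 3 (valence 4) → 1 H
  atom 3: C, bond orders sum to 3 (valence 4) → 1 H
  atom 4: C, bond orders sum to 3 (valence 4) → 1 H
  atom 5: C, bond orders sum to 3 (valence 4) → 1 H
  atom 6: C, bond orders sum to 3 (valence 4) → 1 H
Totals → C:6, H:6.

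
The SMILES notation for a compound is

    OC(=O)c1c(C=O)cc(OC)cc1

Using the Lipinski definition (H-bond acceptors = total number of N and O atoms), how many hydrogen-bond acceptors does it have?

N atoms: 0; O atoms: 4.
Lipinski HBA = 0 + 4 = 4.

4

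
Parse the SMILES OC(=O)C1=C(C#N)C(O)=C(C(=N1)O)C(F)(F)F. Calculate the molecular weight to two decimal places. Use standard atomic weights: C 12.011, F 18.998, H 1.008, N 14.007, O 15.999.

First, the molecular formula is C8H3F3N2O4 (counting implicit H from valence).
  C: 8 × 12.011 = 96.088
  F: 3 × 18.998 = 56.994
  H: 3 × 1.008 = 3.024
  N: 2 × 14.007 = 28.014
  O: 4 × 15.999 = 63.996
Sum: 8×12.011 + 3×18.998 + 3×1.008 + 2×14.007 + 4×15.999 = 248.116 → 248.12 g/mol.

248.12 g/mol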